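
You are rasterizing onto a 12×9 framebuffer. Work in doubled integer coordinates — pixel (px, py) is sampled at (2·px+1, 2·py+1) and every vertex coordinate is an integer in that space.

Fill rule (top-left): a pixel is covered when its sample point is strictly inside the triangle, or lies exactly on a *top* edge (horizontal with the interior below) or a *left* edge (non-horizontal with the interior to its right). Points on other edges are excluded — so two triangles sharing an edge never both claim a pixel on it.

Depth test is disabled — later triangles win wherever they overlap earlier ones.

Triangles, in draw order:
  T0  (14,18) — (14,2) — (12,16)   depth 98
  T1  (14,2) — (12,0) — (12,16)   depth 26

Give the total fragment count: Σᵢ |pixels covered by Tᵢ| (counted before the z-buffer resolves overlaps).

T0:
  2·area = 32  (B↔C swapped to make it positive)
  edge (14, 18)→(12, 16): d=(-2,-2) top-left  bias=+0
  edge (12, 16)→(14, 2): d=(2,-14) top-left  bias=+0
  edge (14, 2)→(14, 18): d=(0,16) right/bottom  bias=-1
    (0,2)@(1, 5): e=[0,-176,208] → .  [on edge]
    (1,3)@(3, 7): e=[0,-144,176] → .  [on edge]
    (2,4)@(5, 9): e=[0,-112,144] → .  [on edge]
    (6,4)@(13, 9): e=[16,0,16] → X  [on edge]
    (7,4)@(15, 9): e=[20,28,-16] → .
    (3,5)@(7, 11): e=[0,-80,112] → .  [on edge]
    (6,5)@(13, 11): e=[12,4,16] → X
    (7,5)@(15, 11): e=[16,32,-16] → .
    (4,6)@(9, 13): e=[0,-48,80] → .  [on edge]
    (6,6)@(13, 13): e=[8,8,16] → X
    (7,6)@(15, 13): e=[12,36,-16] → .
    (5,7)@(11, 15): e=[0,-16,48] → .  [on edge]
    (6,8)@(13, 17): e=[0,16,16] → X  [on edge]
  covered (5 px):
    . . . . . . . . . . . .
    . . . . . . . . . . . .
    . . . . . . . . . . . .
    . . . . . . . . . . . .
    . . . . . . X . . . . .
    . . . . . . X . . . . .
    . . . . . . X . . . . .
    . . . . . . X . . . . .
    . . . . . . X . . . . .
T1:
  2·area = 32  (B↔C swapped to make it positive)
  edge (14, 2)→(12, 16): d=(-2,14) right/bottom  bias=-1
  edge (12, 16)→(12, 0): d=(0,-16) top-left  bias=+0
  edge (12, 0)→(14, 2): d=(2,2) right/bottom  bias=-1
    (6,0)@(13, 1): e=[16,16,0] → .  [on edge]
    (6,1)@(13, 3): e=[12,16,4] → X
    (7,1)@(15, 3): e=[-16,48,0] → .  [on edge]
    (6,2)@(13, 5): e=[8,16,8] → X
    (7,2)@(15, 5): e=[-20,48,4] → .
    (8,2)@(17, 5): e=[-48,80,0] → .  [on edge]
    (6,3)@(13, 7): e=[4,16,12] → X
    (7,3)@(15, 7): e=[-24,48,8] → .
    (9,3)@(19, 7): e=[-80,112,0] → .  [on edge]
    (6,4)@(13, 9): e=[0,16,16] → .  [on edge]
    (10,4)@(21, 9): e=[-112,144,0] → .  [on edge]
    (11,5)@(23, 11): e=[-144,176,0] → .  [on edge]
  covered (3 px):
    . . . . . . . . . . . .
    . . . . . . X . . . . .
    . . . . . . X . . . . .
    . . . . . . X . . . . .
    . . . . . . . . . . . .
    . . . . . . . . . . . .
    . . . . . . . . . . . .
    . . . . . . . . . . . .
    . . . . . . . . . . . .

Final: 8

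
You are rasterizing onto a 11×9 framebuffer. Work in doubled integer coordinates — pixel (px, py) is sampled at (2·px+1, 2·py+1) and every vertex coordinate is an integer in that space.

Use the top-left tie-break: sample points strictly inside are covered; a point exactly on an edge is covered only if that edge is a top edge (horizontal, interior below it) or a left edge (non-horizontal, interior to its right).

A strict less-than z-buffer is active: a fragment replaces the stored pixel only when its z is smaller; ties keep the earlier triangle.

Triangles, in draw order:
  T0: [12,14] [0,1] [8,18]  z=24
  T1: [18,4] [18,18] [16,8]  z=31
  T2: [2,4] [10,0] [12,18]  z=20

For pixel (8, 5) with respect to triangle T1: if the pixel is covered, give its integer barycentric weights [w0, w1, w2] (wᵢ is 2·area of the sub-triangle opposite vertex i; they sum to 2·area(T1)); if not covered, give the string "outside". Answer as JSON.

T0:
  2·area = 100  (B↔C swapped to make it positive)
  edge (12, 14)→(8, 18): d=(-4,4) right/bottom  bias=-1
  edge (8, 18)→(0, 1): d=(-8,-17) top-left  bias=+0
  edge (0, 1)→(12, 14): d=(12,13) right/bottom  bias=-1
    (0,1)@(1, 3): e=[88,1,11] → #
    (1,1)@(3, 3): e=[80,35,-15] → ·
    (0,2)@(1, 5): e=[80,-15,35] → ·
    (1,2)@(3, 5): e=[72,19,9] → #
    (2,2)@(5, 5): e=[64,53,-17] → ·
    (10,2)@(21, 5): e=[0,325,-225] → ·  [on edge]
    (1,3)@(3, 7): e=[64,3,33] → #
    (2,3)@(5, 7): e=[56,37,7] → #
    (3,3)@(7, 7): e=[48,71,-19] → ·
    (9,3)@(19, 7): e=[0,275,-175] → ·  [on edge]
    (1,4)@(3, 9): e=[56,-13,57] → ·
    (2,4)@(5, 9): e=[48,21,31] → #
    (8,4)@(17, 9): e=[0,225,-125] → ·  [on edge]
    (7,5)@(15, 11): e=[0,175,-75] → ·  [on edge]
    (6,6)@(13, 13): e=[0,125,-25] → ·  [on edge]
    (5,7)@(11, 15): e=[0,75,25] → ·  [on edge]
    (4,8)@(9, 17): e=[0,25,75] → ·  [on edge]
  covered (14 px):
    · · · · · · · · · · ·
    # · · · · · · · · · ·
    · # · · · · · · · · ·
    · # # · · · · · · · ·
    · · # # · · · · · · ·
    · · # # # · · · · · ·
    · · · # # # · · · · ·
    · · · # # · · · · · ·
    · · · · · · · · · · ·
T1:
  2·area = 28
  edge (18, 4)→(18, 18): d=(0,14) right/bottom  bias=-1
  edge (18, 18)→(16, 8): d=(-2,-10) top-left  bias=+0
  edge (16, 8)→(18, 4): d=(2,-4) top-left  bias=+0
    (7,1)@(15, 3): e=[42,0,-14] → ·  [on edge]
    (8,3)@(17, 7): e=[14,12,2] → #
    (9,3)@(19, 7): e=[-14,32,10] → ·
    (8,4)@(17, 9): e=[14,8,6] → #
    (9,4)@(19, 9): e=[-14,28,14] → ·
    (8,5)@(17, 11): e=[14,4,10] → #
    (9,5)@(19, 11): e=[-14,24,18] → ·
    (8,6)@(17, 13): e=[14,0,14] → #  [on edge]
    (9,6)@(19, 13): e=[-14,20,22] → ·
    (8,7)@(17, 15): e=[14,-4,18] → ·
  covered (4 px):
    · · · · · · · · · · ·
    · · · · · · · · · · ·
    · · · · · · · · · · ·
    · · · · · · · · # · ·
    · · · · · · · · # · ·
    · · · · · · · · # · ·
    · · · · · · · · # · ·
    · · · · · · · · · · ·
    · · · · · · · · · · ·
T2:
  2·area = 152
  edge (2, 4)→(10, 0): d=(8,-4) top-left  bias=+0
  edge (10, 0)→(12, 18): d=(2,18) right/bottom  bias=-1
  edge (12, 18)→(2, 4): d=(-10,-14) top-left  bias=+0
    (4,0)@(9, 1): e=[4,20,128] → #
    (5,0)@(11, 1): e=[12,-16,156] → ·
    (2,1)@(5, 3): e=[4,96,52] → #
    (3,1)@(7, 3): e=[12,60,80] → #
    (5,1)@(11, 3): e=[28,-12,136] → ·
    (1,2)@(3, 5): e=[12,136,4] → #
    (5,2)@(11, 5): e=[44,-8,116] → ·
    (1,3)@(3, 7): e=[28,140,-16] → ·
    (2,3)@(5, 7): e=[36,104,12] → #
    (5,3)@(11, 7): e=[60,-4,96] → ·
    (2,4)@(5, 9): e=[52,108,-8] → ·
    (3,4)@(7, 9): e=[60,72,20] → #
    (5,4)@(11, 9): e=[76,0,76] → ·  [on edge]
    (3,5)@(7, 11): e=[76,76,0] → #  [on edge]
  covered (19 px):
    · · · · # · · · · · ·
    · · # # # · · · · · ·
    · # # # # · · · · · ·
    · · # # # · · · · · ·
    · · · # # · · · · · ·
    · · · # # # · · · · ·
    · · · · # # · · · · ·
    · · · · · # · · · · ·
    · · · · · · · · · · ·

Answer: [4,10,14]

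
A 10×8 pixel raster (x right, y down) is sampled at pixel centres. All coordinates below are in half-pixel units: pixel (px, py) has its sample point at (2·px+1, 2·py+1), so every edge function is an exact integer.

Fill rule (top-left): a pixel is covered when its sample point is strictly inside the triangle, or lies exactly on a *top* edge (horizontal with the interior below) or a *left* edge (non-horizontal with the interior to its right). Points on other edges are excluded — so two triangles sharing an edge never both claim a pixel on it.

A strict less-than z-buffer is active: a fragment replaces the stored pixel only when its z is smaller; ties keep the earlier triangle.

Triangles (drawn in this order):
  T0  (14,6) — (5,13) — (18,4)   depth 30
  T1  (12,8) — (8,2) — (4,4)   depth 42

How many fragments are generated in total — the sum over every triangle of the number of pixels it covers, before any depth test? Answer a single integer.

T0:
  2·area = 10  (B↔C swapped to make it positive)
  edge (14, 6)→(18, 4): d=(4,-2) top-left  bias=+0
  edge (18, 4)→(5, 13): d=(-13,9) right/bottom  bias=-1
  edge (5, 13)→(14, 6): d=(9,-7) top-left  bias=+0
    (6,3)@(13, 7): e=[2,6,2] → #
    (7,3)@(15, 7): e=[6,-12,16] → ·
    (6,4)@(13, 9): e=[10,-20,20] → ·
    (2,6)@(5, 13): e=[10,0,0] → ·  [on edge]
  covered (1 px):
    · · · · · · · · · ·
    · · · · · · · · · ·
    · · · · · · · · · ·
    · · · · · · # · · ·
    · · · · · · · · · ·
    · · · · · · · · · ·
    · · · · · · · · · ·
    · · · · · · · · · ·
T1:
  2·area = 32  (B↔C swapped to make it positive)
  edge (12, 8)→(4, 4): d=(-8,-4) top-left  bias=+0
  edge (4, 4)→(8, 2): d=(4,-2) top-left  bias=+0
  edge (8, 2)→(12, 8): d=(4,6) right/bottom  bias=-1
    (3,1)@(7, 3): e=[20,2,10] → #
    (4,1)@(9, 3): e=[28,6,-2] → ·
    (3,2)@(7, 5): e=[4,10,18] → #
    (4,2)@(9, 5): e=[12,14,6] → #
    (5,2)@(11, 5): e=[20,18,-6] → ·
    (3,3)@(7, 7): e=[-12,18,26] → ·
    (4,3)@(9, 7): e=[-4,22,14] → ·
    (5,3)@(11, 7): e=[4,26,2] → #
    (6,3)@(13, 7): e=[12,30,-10] → ·
    (5,4)@(11, 9): e=[-12,34,10] → ·
  covered (4 px):
    · · · · · · · · · ·
    · · · # · · · · · ·
    · · · # # · · · · ·
    · · · · · # · · · ·
    · · · · · · · · · ·
    · · · · · · · · · ·
    · · · · · · · · · ·
    · · · · · · · · · ·

Result: 5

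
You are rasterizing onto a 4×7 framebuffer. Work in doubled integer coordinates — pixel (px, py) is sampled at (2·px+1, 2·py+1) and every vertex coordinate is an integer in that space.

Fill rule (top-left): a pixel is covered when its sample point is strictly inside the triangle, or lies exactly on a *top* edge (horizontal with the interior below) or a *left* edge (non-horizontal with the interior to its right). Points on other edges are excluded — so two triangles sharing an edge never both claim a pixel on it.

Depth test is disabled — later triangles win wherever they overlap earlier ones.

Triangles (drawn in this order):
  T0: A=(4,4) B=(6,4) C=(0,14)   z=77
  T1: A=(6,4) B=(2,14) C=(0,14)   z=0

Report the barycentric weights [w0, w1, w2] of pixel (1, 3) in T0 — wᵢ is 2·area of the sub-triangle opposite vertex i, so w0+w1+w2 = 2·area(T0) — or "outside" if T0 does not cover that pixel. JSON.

T0:
  2·area = 20
  edge (4, 4)→(6, 4): d=(2,0) top-left  bias=+0
  edge (6, 4)→(0, 14): d=(-6,10) right/bottom  bias=-1
  edge (0, 14)→(4, 4): d=(4,-10) top-left  bias=+0
    (2,2)@(5, 5): e=[2,4,14] → █
    (3,2)@(7, 5): e=[2,-16,34] → ·
    (1,3)@(3, 7): e=[6,12,2] → █
    (2,3)@(5, 7): e=[6,-8,22] → ·
    (1,4)@(3, 9): e=[10,0,10] → ·  [on edge]
  covered (2 px):
    · · · ·
    · · · ·
    · · █ ·
    · █ · ·
    · · · ·
    · · · ·
    · · · ·
T1:
  2·area = 20
  edge (6, 4)→(2, 14): d=(-4,10) right/bottom  bias=-1
  edge (2, 14)→(0, 14): d=(-2,0) right/bottom  bias=-1
  edge (0, 14)→(6, 4): d=(6,-10) top-left  bias=+0
    (1,4)@(3, 9): e=[10,10,0] → █  [on edge]
    (2,4)@(5, 9): e=[-10,10,20] → ·
    (1,5)@(3, 11): e=[2,6,12] → █
    (2,5)@(5, 11): e=[-18,6,32] → ·
    (0,6)@(1, 13): e=[14,2,4] → █
    (1,6)@(3, 13): e=[-6,2,24] → ·
  covered (3 px):
    · · · ·
    · · · ·
    · · · ·
    · · · ·
    · █ · ·
    · █ · ·
    █ · · ·

Final: [12,2,6]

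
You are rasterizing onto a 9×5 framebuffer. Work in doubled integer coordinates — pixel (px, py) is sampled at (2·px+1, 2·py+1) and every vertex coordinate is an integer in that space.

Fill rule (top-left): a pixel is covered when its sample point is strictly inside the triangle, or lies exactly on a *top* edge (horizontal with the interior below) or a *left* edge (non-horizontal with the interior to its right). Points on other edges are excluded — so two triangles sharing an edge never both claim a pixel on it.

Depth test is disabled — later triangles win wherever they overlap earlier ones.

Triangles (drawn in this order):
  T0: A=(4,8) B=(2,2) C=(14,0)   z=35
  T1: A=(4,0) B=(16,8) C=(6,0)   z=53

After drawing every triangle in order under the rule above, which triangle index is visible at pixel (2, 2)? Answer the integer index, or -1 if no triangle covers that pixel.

T0:
  2·area = 76
  edge (4, 8)→(2, 2): d=(-2,-6) top-left  bias=+0
  edge (2, 2)→(14, 0): d=(12,-2) top-left  bias=+0
  edge (14, 0)→(4, 8): d=(-10,8) right/bottom  bias=-1
    (4,0)@(9, 1): e=[44,2,30] → X
    (5,0)@(11, 1): e=[56,6,14] → X
    (6,0)@(13, 1): e=[68,10,-2] → .
    (1,1)@(3, 3): e=[4,14,58] → X
    (2,1)@(5, 3): e=[16,18,42] → X
    (3,1)@(7, 3): e=[28,22,26] → X
    (5,1)@(11, 3): e=[52,30,-6] → .
    (1,2)@(3, 5): e=[0,38,38] → X  [on edge]
    (4,2)@(9, 5): e=[36,50,-10] → .
    (1,3)@(3, 7): e=[-4,62,18] → .
    (2,3)@(5, 7): e=[8,66,2] → X
    (3,3)@(7, 7): e=[20,70,-14] → .
  covered (10 px):
    . . . . X X . . .
    . X X X X . . . .
    . X X X . . . . .
    . . X . . . . . .
    . . . . . . . . .
T1:
  2·area = 16  (B↔C swapped to make it positive)
  edge (4, 0)→(6, 0): d=(2,0) top-left  bias=+0
  edge (6, 0)→(16, 8): d=(10,8) right/bottom  bias=-1
  edge (16, 8)→(4, 0): d=(-12,-8) top-left  bias=+0
    (3,0)@(7, 1): e=[2,2,12] → X
    (4,0)@(9, 1): e=[2,-14,28] → .
    (3,1)@(7, 3): e=[6,22,-12] → .
    (4,1)@(9, 3): e=[6,6,4] → X
    (5,1)@(11, 3): e=[6,-10,20] → .
    (4,2)@(9, 5): e=[10,26,-20] → .
  covered (2 px):
    . . . X . . . . .
    . . . . X . . . .
    . . . . . . . . .
    . . . . . . . . .
    . . . . . . . . .

Z-buffer (winner per pixel, '.' = empty):
  . . . 1 0 0 . . .
  . 0 0 0 1 . . . .
  . 0 0 0 . . . . .
  . . 0 . . . . . .
  . . . . . . . . .

Answer: 0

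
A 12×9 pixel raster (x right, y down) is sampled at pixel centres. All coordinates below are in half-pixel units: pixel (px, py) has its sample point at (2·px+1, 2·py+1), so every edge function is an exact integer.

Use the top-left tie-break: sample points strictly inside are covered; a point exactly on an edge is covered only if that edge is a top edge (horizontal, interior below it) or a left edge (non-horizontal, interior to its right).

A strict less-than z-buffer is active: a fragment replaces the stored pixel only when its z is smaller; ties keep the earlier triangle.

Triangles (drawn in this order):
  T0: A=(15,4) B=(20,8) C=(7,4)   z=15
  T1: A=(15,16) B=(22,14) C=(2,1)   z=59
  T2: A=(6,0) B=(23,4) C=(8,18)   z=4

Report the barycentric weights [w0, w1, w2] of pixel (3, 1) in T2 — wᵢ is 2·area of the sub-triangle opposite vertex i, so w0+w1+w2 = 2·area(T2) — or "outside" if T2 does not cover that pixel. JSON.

T0:
  2·area = 32
  edge (15, 4)→(20, 8): d=(5,4) right/bottom  bias=-1
  edge (20, 8)→(7, 4): d=(-13,-4) top-left  bias=+0
  edge (7, 4)→(15, 4): d=(8,0) top-left  bias=+0
    (5,2)@(11, 5): e=[21,3,8] → █
    (6,2)@(13, 5): e=[13,11,8] → █
    (7,2)@(15, 5): e=[5,19,8] → █
    (8,2)@(17, 5): e=[-3,27,8] → ·
    (5,3)@(11, 7): e=[31,-23,24] → ·
    (6,3)@(13, 7): e=[23,-15,24] → ·
    (7,3)@(15, 7): e=[15,-7,24] → ·
    (8,3)@(17, 7): e=[7,1,24] → █
    (9,3)@(19, 7): e=[-1,9,24] → ·
    (8,4)@(17, 9): e=[17,-25,40] → ·
  covered (4 px):
    · · · · · · · · · · · ·
    · · · · · · · · · · · ·
    · · · · · █ █ █ · · · ·
    · · · · · · · · █ · · ·
    · · · · · · · · · · · ·
    · · · · · · · · · · · ·
    · · · · · · · · · · · ·
    · · · · · · · · · · · ·
    · · · · · · · · · · · ·
T1:
  2·area = 131  (B↔C swapped to make it positive)
  edge (15, 16)→(2, 1): d=(-13,-15) top-left  bias=+0
  edge (2, 1)→(22, 14): d=(20,13) right/bottom  bias=-1
  edge (22, 14)→(15, 16): d=(-7,2) right/bottom  bias=-1
    (2,1)@(5, 3): e=[19,1,111] → █
    (3,1)@(7, 3): e=[49,-25,107] → ·
    (2,2)@(5, 5): e=[-7,41,97] → ·
    (3,2)@(7, 5): e=[23,15,93] → █
    (4,2)@(9, 5): e=[53,-11,89] → ·
    (3,3)@(7, 7): e=[-3,55,79] → ·
    (4,3)@(9, 7): e=[27,29,75] → █
    (5,3)@(11, 7): e=[57,3,71] → █
    (6,3)@(13, 7): e=[87,-23,67] → ·
    (4,4)@(9, 9): e=[1,69,61] → █
    (6,4)@(13, 9): e=[61,17,53] → █
    (7,4)@(15, 9): e=[91,-9,49] → ·
  covered (17 px):
    · · · · · · · · · · · ·
    · · █ · · · · · · · · ·
    · · · █ · · · · · · · ·
    · · · · █ █ · · · · · ·
    · · · · █ █ █ · · · · ·
    · · · · · █ █ █ █ · · ·
    · · · · · · █ █ █ █ · ·
    · · · · · · · █ █ · · ·
    · · · · · · · · · · · ·
T2:
  2·area = 298
  edge (6, 0)→(23, 4): d=(17,4) right/bottom  bias=-1
  edge (23, 4)→(8, 18): d=(-15,14) right/bottom  bias=-1
  edge (8, 18)→(6, 0): d=(-2,-18) top-left  bias=+0
    (3,0)@(7, 1): e=[13,269,16] → █
    (4,0)@(9, 1): e=[5,241,52] → █
    (5,0)@(11, 1): e=[-3,213,88] → ·
    (3,1)@(7, 3): e=[47,239,12] → █
    (5,1)@(11, 3): e=[31,183,84] → █
    (6,1)@(13, 3): e=[23,155,120] → █
    (7,1)@(15, 3): e=[15,127,156] → █
    (8,1)@(17, 3): e=[7,99,192] → █
    (9,1)@(19, 3): e=[-1,71,228] → ·
    (3,2)@(7, 5): e=[81,209,8] → █
    (9,2)@(19, 5): e=[33,41,224] → █
    (10,2)@(21, 5): e=[25,13,260] → █
    (3,4)@(7, 9): e=[149,149,0] → █  [on edge]
  covered (39 px):
    · · · █ █ · · · · · · ·
    · · · █ █ █ █ █ █ · · ·
    · · · █ █ █ █ █ █ █ █ ·
    · · · █ █ █ █ █ █ █ · ·
    · · · █ █ █ █ █ █ · · ·
    · · · · █ █ █ █ · · · ·
    · · · · █ █ █ · · · · ·
    · · · · █ █ · · · · · ·
    · · · · █ · · · · · · ·

Result: [239,12,47]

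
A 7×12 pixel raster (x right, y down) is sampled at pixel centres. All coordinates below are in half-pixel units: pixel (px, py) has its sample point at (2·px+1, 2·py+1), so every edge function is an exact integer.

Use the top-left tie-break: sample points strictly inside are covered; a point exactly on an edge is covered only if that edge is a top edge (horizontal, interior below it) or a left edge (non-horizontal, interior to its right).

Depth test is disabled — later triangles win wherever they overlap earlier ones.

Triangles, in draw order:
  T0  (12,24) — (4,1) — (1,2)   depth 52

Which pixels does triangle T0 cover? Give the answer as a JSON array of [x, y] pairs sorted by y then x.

T0:
  2·area = 77  (B↔C swapped to make it positive)
  edge (12, 24)→(1, 2): d=(-11,-22) top-left  bias=+0
  edge (1, 2)→(4, 1): d=(3,-1) top-left  bias=+0
  edge (4, 1)→(12, 24): d=(8,23) right/bottom  bias=-1
    (1,1)@(3, 3): e=[33,5,39] → X
    (2,1)@(5, 3): e=[77,7,-7] → .
    (1,2)@(3, 5): e=[11,11,55] → X
    (2,2)@(5, 5): e=[55,13,9] → X
    (3,2)@(7, 5): e=[99,15,-37] → .
    (1,3)@(3, 7): e=[-11,17,71] → .
    (2,3)@(5, 7): e=[33,19,25] → X
    (3,3)@(7, 7): e=[77,21,-21] → .
    (2,4)@(5, 9): e=[11,25,41] → X
    (3,4)@(7, 9): e=[55,27,-5] → .
    (2,5)@(5, 11): e=[-11,31,57] → .
    (3,5)@(7, 11): e=[33,33,11] → X
  covered (8 px):
    . . . . . . .
    . X . . . . .
    . X X . . . .
    . . X . . . .
    . . X . . . .
    . . . X . . .
    . . . X . . .
    . . . . . . .
    . . . . X . .
    . . . . . . .
    . . . . . . .
    . . . . . . .

Final: [[1,1],[1,2],[2,2],[2,3],[2,4],[3,5],[3,6],[4,8]]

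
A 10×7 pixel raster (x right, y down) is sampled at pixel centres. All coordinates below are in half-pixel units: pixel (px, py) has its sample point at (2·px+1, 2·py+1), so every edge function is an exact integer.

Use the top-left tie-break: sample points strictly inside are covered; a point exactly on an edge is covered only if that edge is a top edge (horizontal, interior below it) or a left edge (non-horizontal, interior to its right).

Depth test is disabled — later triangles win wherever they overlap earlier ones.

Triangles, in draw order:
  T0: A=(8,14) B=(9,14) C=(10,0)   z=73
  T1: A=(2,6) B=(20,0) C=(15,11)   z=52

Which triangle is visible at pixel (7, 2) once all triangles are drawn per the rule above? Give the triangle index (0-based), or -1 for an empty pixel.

T0:
  2·area = 14  (B↔C swapped to make it positive)
  edge (8, 14)→(10, 0): d=(2,-14) top-left  bias=+0
  edge (10, 0)→(9, 14): d=(-1,14) right/bottom  bias=-1
  edge (9, 14)→(8, 14): d=(-1,0) right/bottom  bias=-1
    (4,3)@(9, 7): e=[0,7,7] → X  [on edge]
    (5,3)@(11, 7): e=[28,-21,7] → .
    (4,4)@(9, 9): e=[4,5,5] → X
    (5,4)@(11, 9): e=[32,-23,5] → .
    (4,5)@(9, 11): e=[8,3,3] → X
    (5,5)@(11, 11): e=[36,-25,3] → .
    (4,6)@(9, 13): e=[12,1,1] → X
    (5,6)@(11, 13): e=[40,-27,1] → .
  covered (4 px):
    . . . . . . . . . .
    . . . . . . . . . .
    . . . . . . . . . .
    . . . . X . . . . .
    . . . . X . . . . .
    . . . . X . . . . .
    . . . . X . . . . .
T1:
  2·area = 168
  edge (2, 6)→(20, 0): d=(18,-6) top-left  bias=+0
  edge (20, 0)→(15, 11): d=(-5,11) right/bottom  bias=-1
  edge (15, 11)→(2, 6): d=(-13,-5) top-left  bias=+0
    (8,0)@(17, 1): e=[0,28,140] → X  [on edge]
    (9,0)@(19, 1): e=[12,6,150] → X
    (5,1)@(11, 3): e=[0,84,84] → X  [on edge]
    (6,1)@(13, 3): e=[12,62,94] → X
    (7,1)@(15, 3): e=[24,40,104] → X
    (9,1)@(19, 3): e=[48,-4,124] → .
    (2,2)@(5, 5): e=[0,140,28] → X  [on edge]
    (3,2)@(7, 5): e=[12,118,38] → X
    (4,2)@(9, 5): e=[24,96,48] → X
    (9,2)@(19, 5): e=[84,-14,98] → .
    (2,3)@(5, 7): e=[36,130,2] → X
    (8,3)@(17, 7): e=[108,-2,62] → .
    (7,5)@(15, 11): e=[168,0,0] → .  [on edge]
  covered (22 px):
    . . . . . . . . X X
    . . . . . X X X X .
    . . X X X X X X X .
    . . X X X X X X . .
    . . . . . X X X . .
    . . . . . . . . . .
    . . . . . . . . . .

Z-buffer (winner per pixel, '.' = empty):
  . . . . . . . . 1 1
  . . . . . 1 1 1 1 .
  . . 1 1 1 1 1 1 1 .
  . . 1 1 1 1 1 1 . .
  . . . . 0 1 1 1 . .
  . . . . 0 . . . . .
  . . . . 0 . . . . .

Result: 1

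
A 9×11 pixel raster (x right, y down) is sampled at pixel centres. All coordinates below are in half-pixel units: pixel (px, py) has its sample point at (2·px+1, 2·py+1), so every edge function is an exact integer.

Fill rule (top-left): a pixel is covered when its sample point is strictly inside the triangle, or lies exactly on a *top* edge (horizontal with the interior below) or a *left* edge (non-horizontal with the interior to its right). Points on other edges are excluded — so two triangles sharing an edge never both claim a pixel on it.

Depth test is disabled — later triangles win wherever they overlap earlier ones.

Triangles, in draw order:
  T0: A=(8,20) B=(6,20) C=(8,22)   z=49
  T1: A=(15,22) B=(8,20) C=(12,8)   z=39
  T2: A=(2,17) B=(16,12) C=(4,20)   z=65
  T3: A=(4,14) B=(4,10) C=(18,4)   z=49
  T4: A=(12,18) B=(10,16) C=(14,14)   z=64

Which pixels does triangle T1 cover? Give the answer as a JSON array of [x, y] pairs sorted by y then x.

T0:
  2·area = 4  (B↔C swapped to make it positive)
  edge (8, 20)→(8, 22): d=(0,2) right/bottom  bias=-1
  edge (8, 22)→(6, 20): d=(-2,-2) top-left  bias=+0
  edge (6, 20)→(8, 20): d=(2,0) top-left  bias=+0
    (0,7)@(1, 15): e=[14,0,-10] → ·  [on edge]
    (1,8)@(3, 17): e=[10,0,-6] → ·  [on edge]
    (2,9)@(5, 19): e=[6,0,-2] → ·  [on edge]
    (3,10)@(7, 21): e=[2,0,2] → #  [on edge]
    (4,10)@(9, 21): e=[-2,4,2] → ·
  covered (1 px):
    · · · · · · · · ·
    · · · · · · · · ·
    · · · · · · · · ·
    · · · · · · · · ·
    · · · · · · · · ·
    · · · · · · · · ·
    · · · · · · · · ·
    · · · · · · · · ·
    · · · · · · · · ·
    · · · · · · · · ·
    · · · # · · · · ·
T1:
  2·area = 92
  edge (15, 22)→(8, 20): d=(-7,-2) top-left  bias=+0
  edge (8, 20)→(12, 8): d=(4,-12) top-left  bias=+0
  edge (12, 8)→(15, 22): d=(3,14) right/bottom  bias=-1
    (6,2)@(13, 5): e=[115,0,-23] → ·  [on edge]
    (5,5)@(11, 11): e=[69,0,23] → #  [on edge]
    (6,5)@(13, 11): e=[73,24,-5] → ·
    (5,6)@(11, 13): e=[55,8,29] → #
    (6,6)@(13, 13): e=[59,32,1] → #
    (7,6)@(15, 13): e=[63,56,-27] → ·
    (5,7)@(11, 15): e=[41,16,35] → #
    (7,7)@(15, 15): e=[49,64,-21] → ·
    (4,8)@(9, 17): e=[23,0,69] → #  [on edge]
    (7,8)@(15, 17): e=[35,72,-15] → ·
    (4,9)@(9, 19): e=[9,8,75] → #
    (7,9)@(15, 19): e=[21,80,-9] → ·
  covered (12 px):
    · · · · · · · · ·
    · · · · · · · · ·
    · · · · · · · · ·
    · · · · · · · · ·
    · · · · · · · · ·
    · · · · · # · · ·
    · · · · · # # · ·
    · · · · · # # · ·
    · · · · # # # · ·
    · · · · # # # · ·
    · · · · · · # · ·
T2:
  2·area = 52
  edge (2, 17)→(16, 12): d=(14,-5) top-left  bias=+0
  edge (16, 12)→(4, 20): d=(-12,8) right/bottom  bias=-1
  edge (4, 20)→(2, 17): d=(-2,-3) top-left  bias=+0
    (4,7)@(9, 15): e=[7,20,25] → #
    (5,7)@(11, 15): e=[17,4,31] → #
    (6,7)@(13, 15): e=[27,-12,37] → ·
    (1,8)@(3, 17): e=[5,44,3] → #
    (2,8)@(5, 17): e=[15,28,9] → #
    (3,8)@(7, 17): e=[25,12,15] → #
    (4,8)@(9, 17): e=[35,-4,21] → ·
    (5,8)@(11, 17): e=[45,-20,27] → ·
    (1,9)@(3, 19): e=[33,20,-1] → ·
    (2,9)@(5, 19): e=[43,4,5] → #
    (3,9)@(7, 19): e=[53,-12,11] → ·
    (2,10)@(5, 21): e=[71,-20,1] → ·
  covered (6 px):
    · · · · · · · · ·
    · · · · · · · · ·
    · · · · · · · · ·
    · · · · · · · · ·
    · · · · · · · · ·
    · · · · · · · · ·
    · · · · · · · · ·
    · · · · # # · · ·
    · # # # · · · · ·
    · · # · · · · · ·
    · · · · · · · · ·
T3:
  2·area = 56
  edge (4, 14)→(4, 10): d=(0,-4) top-left  bias=+0
  edge (4, 10)→(18, 4): d=(14,-6) top-left  bias=+0
  edge (18, 4)→(4, 14): d=(-14,10) right/bottom  bias=-1
    (5,3)@(11, 7): e=[28,0,28] → #  [on edge]
    (6,3)@(13, 7): e=[36,12,8] → #
    (7,3)@(15, 7): e=[44,24,-12] → ·
    (3,4)@(7, 9): e=[12,4,40] → #
    (4,4)@(9, 9): e=[20,16,20] → #
    (5,4)@(11, 9): e=[28,28,0] → ·  [on edge]
    (6,4)@(13, 9): e=[36,40,-20] → ·
    (2,5)@(5, 11): e=[4,20,32] → #
    (4,5)@(9, 11): e=[20,44,-8] → ·
    (2,6)@(5, 13): e=[4,48,4] → #
    (3,6)@(7, 13): e=[12,60,-16] → ·
    (2,7)@(5, 15): e=[4,76,-24] → ·
  covered (7 px):
    · · · · · · · · ·
    · · · · · · · · ·
    · · · · · · · · ·
    · · · · · # # · ·
    · · · # # · · · ·
    · · # # · · · · ·
    · · # · · · · · ·
    · · · · · · · · ·
    · · · · · · · · ·
    · · · · · · · · ·
    · · · · · · · · ·
T4:
  2·area = 12
  edge (12, 18)→(10, 16): d=(-2,-2) top-left  bias=+0
  edge (10, 16)→(14, 14): d=(4,-2) top-left  bias=+0
  edge (14, 14)→(12, 18): d=(-2,4) right/bottom  bias=-1
    (0,3)@(1, 7): e=[0,-54,66] → ·  [on edge]
    (1,4)@(3, 9): e=[0,-42,54] → ·  [on edge]
    (2,5)@(5, 11): e=[0,-30,42] → ·  [on edge]
    (3,6)@(7, 13): e=[0,-18,30] → ·  [on edge]
    (4,7)@(9, 15): e=[0,-6,18] → ·  [on edge]
    (6,7)@(13, 15): e=[8,2,2] → #
    (7,7)@(15, 15): e=[12,6,-6] → ·
    (5,8)@(11, 17): e=[0,6,6] → #  [on edge]
    (6,8)@(13, 17): e=[4,10,-2] → ·
    (5,9)@(11, 19): e=[-4,14,2] → ·
    (6,9)@(13, 19): e=[0,18,-6] → ·  [on edge]
    (7,10)@(15, 21): e=[0,30,-18] → ·  [on edge]
  covered (2 px):
    · · · · · · · · ·
    · · · · · · · · ·
    · · · · · · · · ·
    · · · · · · · · ·
    · · · · · · · · ·
    · · · · · · · · ·
    · · · · · · · · ·
    · · · · · · # · ·
    · · · · · # · · ·
    · · · · · · · · ·
    · · · · · · · · ·

Answer: [[5,5],[5,6],[6,6],[5,7],[6,7],[4,8],[5,8],[6,8],[4,9],[5,9],[6,9],[6,10]]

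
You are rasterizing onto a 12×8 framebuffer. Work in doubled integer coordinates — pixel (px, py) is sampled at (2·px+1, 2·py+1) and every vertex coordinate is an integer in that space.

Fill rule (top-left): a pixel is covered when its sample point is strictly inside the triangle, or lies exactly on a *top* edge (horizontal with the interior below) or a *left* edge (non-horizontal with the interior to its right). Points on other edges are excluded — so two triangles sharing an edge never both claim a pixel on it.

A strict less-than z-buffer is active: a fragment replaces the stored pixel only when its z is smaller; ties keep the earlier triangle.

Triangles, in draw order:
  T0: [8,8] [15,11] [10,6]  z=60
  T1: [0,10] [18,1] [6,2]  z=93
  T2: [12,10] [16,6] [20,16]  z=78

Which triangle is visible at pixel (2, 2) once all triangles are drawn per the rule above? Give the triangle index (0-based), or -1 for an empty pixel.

T0:
  2·area = 20  (B↔C swapped to make it positive)
  edge (8, 8)→(10, 6): d=(2,-2) top-left  bias=+0
  edge (10, 6)→(15, 11): d=(5,5) right/bottom  bias=-1
  edge (15, 11)→(8, 8): d=(-7,-3) top-left  bias=+0
    (2,0)@(5, 1): e=[-20,0,40] → ·  [on edge]
    (7,0)@(15, 1): e=[0,-50,70] → ·  [on edge]
    (3,1)@(7, 3): e=[-12,0,32] → ·  [on edge]
    (6,1)@(13, 3): e=[0,-30,50] → ·  [on edge]
    (0,2)@(1, 5): e=[-20,40,0] → ·  [on edge]
    (4,2)@(9, 5): e=[-4,0,24] → ·  [on edge]
    (5,2)@(11, 5): e=[0,-10,30] → ·  [on edge]
    (4,3)@(9, 7): e=[0,10,10] → █  [on edge]
    (5,3)@(11, 7): e=[4,0,16] → ·  [on edge]
    (3,4)@(7, 9): e=[0,30,-10] → ·  [on edge]
    (4,4)@(9, 9): e=[4,20,-4] → ·
    (5,4)@(11, 9): e=[8,10,2] → █
    (6,4)@(13, 9): e=[12,0,8] → ·  [on edge]
    (2,5)@(5, 11): e=[0,50,-30] → ·  [on edge]
    (7,5)@(15, 11): e=[20,0,0] → ·  [on edge]
    (1,6)@(3, 13): e=[0,70,-50] → ·  [on edge]
    (8,6)@(17, 13): e=[28,0,-8] → ·  [on edge]
    (0,7)@(1, 15): e=[0,90,-70] → ·  [on edge]
    (9,7)@(19, 15): e=[36,0,-16] → ·  [on edge]
  covered (2 px):
    · · · · · · · · · · · ·
    · · · · · · · · · · · ·
    · · · · · · · · · · · ·
    · · · · █ · · · · · · ·
    · · · · · █ · · · · · ·
    · · · · · · · · · · · ·
    · · · · · · · · · · · ·
    · · · · · · · · · · · ·
T1:
  2·area = 90  (B↔C swapped to make it positive)
  edge (0, 10)→(6, 2): d=(6,-8) top-left  bias=+0
  edge (6, 2)→(18, 1): d=(12,-1) top-left  bias=+0
  edge (18, 1)→(0, 10): d=(-18,9) right/bottom  bias=-1
    (3,1)@(7, 3): e=[14,13,63] → █
    (4,1)@(9, 3): e=[30,15,45] → █
    (5,1)@(11, 3): e=[46,17,27] → █
    (6,1)@(13, 3): e=[62,19,9] → █
    (7,1)@(15, 3): e=[78,21,-9] → ·
    (2,2)@(5, 5): e=[10,35,45] → █
    (5,2)@(11, 5): e=[58,41,-9] → ·
    (6,2)@(13, 5): e=[74,43,-27] → ·
    (1,3)@(3, 7): e=[6,57,27] → █
    (3,3)@(7, 7): e=[38,61,-9] → ·
    (4,3)@(9, 7): e=[54,63,-27] → ·
    (0,4)@(1, 9): e=[2,79,9] → █
  covered (10 px):
    · · · · · · · · · · · ·
    · · · █ █ █ █ · · · · ·
    · · █ █ █ · · · · · · ·
    · █ █ · · · · · · · · ·
    █ · · · · · · · · · · ·
    · · · · · · · · · · · ·
    · · · · · · · · · · · ·
    · · · · · · · · · · · ·
T2:
  2·area = 56
  edge (12, 10)→(16, 6): d=(4,-4) top-left  bias=+0
  edge (16, 6)→(20, 16): d=(4,10) right/bottom  bias=-1
  edge (20, 16)→(12, 10): d=(-8,-6) top-left  bias=+0
    (10,0)@(21, 1): e=[0,-70,126] → ·  [on edge]
    (9,1)@(19, 3): e=[0,-42,98] → ·  [on edge]
    (8,2)@(17, 5): e=[0,-14,70] → ·  [on edge]
    (7,3)@(15, 7): e=[0,14,42] → █  [on edge]
    (8,3)@(17, 7): e=[8,-6,54] → ·
    (6,4)@(13, 9): e=[0,42,14] → █  [on edge]
    (8,4)@(17, 9): e=[16,2,38] → █
    (9,4)@(19, 9): e=[24,-18,50] → ·
    (5,5)@(11, 11): e=[0,70,-14] → ·  [on edge]
    (6,5)@(13, 11): e=[8,50,-2] → ·
    (7,5)@(15, 11): e=[16,30,10] → █
    (9,5)@(19, 11): e=[32,-10,34] → ·
    (4,6)@(9, 13): e=[0,98,-42] → ·  [on edge]
    (3,7)@(7, 15): e=[0,126,-70] → ·  [on edge]
  covered (8 px):
    · · · · · · · · · · · ·
    · · · · · · · · · · · ·
    · · · · · · · · · · · ·
    · · · · · · · █ · · · ·
    · · · · · · █ █ █ · · ·
    · · · · · · · █ █ · · ·
    · · · · · · · · █ · · ·
    · · · · · · · · · █ · ·

Z-buffer (winner per pixel, '.' = empty):
  . . . . . . . . . . . .
  . . . 1 1 1 1 . . . . .
  . . 1 1 1 . . . . . . .
  . 1 1 . 0 . . 2 . . . .
  1 . . . . 0 2 2 2 . . .
  . . . . . . . 2 2 . . .
  . . . . . . . . 2 . . .
  . . . . . . . . . 2 . .

Final: 1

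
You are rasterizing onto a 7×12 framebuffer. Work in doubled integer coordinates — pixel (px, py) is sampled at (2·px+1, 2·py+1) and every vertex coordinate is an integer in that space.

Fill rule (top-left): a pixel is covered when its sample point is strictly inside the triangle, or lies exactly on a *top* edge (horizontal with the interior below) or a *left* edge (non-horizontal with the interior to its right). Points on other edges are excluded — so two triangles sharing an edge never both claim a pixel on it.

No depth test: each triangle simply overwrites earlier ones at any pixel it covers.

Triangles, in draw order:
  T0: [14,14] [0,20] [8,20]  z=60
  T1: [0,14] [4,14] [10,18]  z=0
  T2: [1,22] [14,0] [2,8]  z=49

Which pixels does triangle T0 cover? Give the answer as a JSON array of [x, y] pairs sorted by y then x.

T0:
  2·area = 48  (B↔C swapped to make it positive)
  edge (14, 14)→(8, 20): d=(-6,6) right/bottom  bias=-1
  edge (8, 20)→(0, 20): d=(-8,0) right/bottom  bias=-1
  edge (0, 20)→(14, 14): d=(14,-6) top-left  bias=+0
    (6,7)@(13, 15): e=[0,40,8] → ·  [on edge]
    (3,8)@(7, 17): e=[24,24,0] → █  [on edge]
    (4,8)@(9, 17): e=[12,24,12] → █
    (5,8)@(11, 17): e=[0,24,24] → ·  [on edge]
    (1,9)@(3, 19): e=[36,8,4] → █
    (2,9)@(5, 19): e=[24,8,16] → █
    (4,9)@(9, 19): e=[0,8,40] → ·  [on edge]
    (1,10)@(3, 21): e=[24,-8,32] → ·
    (2,10)@(5, 21): e=[12,-8,44] → ·
    (3,10)@(7, 21): e=[0,-8,56] → ·  [on edge]
    (2,11)@(5, 23): e=[0,-24,72] → ·  [on edge]
  covered (5 px):
    · · · · · · ·
    · · · · · · ·
    · · · · · · ·
    · · · · · · ·
    · · · · · · ·
    · · · · · · ·
    · · · · · · ·
    · · · · · · ·
    · · · █ █ · ·
    · █ █ █ · · ·
    · · · · · · ·
    · · · · · · ·
T1:
  2·area = 16
  edge (0, 14)→(4, 14): d=(4,0) top-left  bias=+0
  edge (4, 14)→(10, 18): d=(6,4) right/bottom  bias=-1
  edge (10, 18)→(0, 14): d=(-10,-4) top-left  bias=+0
    (1,7)@(3, 15): e=[4,10,2] → █
    (2,7)@(5, 15): e=[4,2,10] → █
    (3,7)@(7, 15): e=[4,-6,18] → ·
    (1,8)@(3, 17): e=[12,22,-18] → ·
    (2,8)@(5, 17): e=[12,14,-10] → ·
  covered (2 px):
    · · · · · · ·
    · · · · · · ·
    · · · · · · ·
    · · · · · · ·
    · · · · · · ·
    · · · · · · ·
    · · · · · · ·
    · █ █ · · · ·
    · · · · · · ·
    · · · · · · ·
    · · · · · · ·
    · · · · · · ·
T2:
  2·area = 160  (B↔C swapped to make it positive)
  edge (1, 22)→(2, 8): d=(1,-14) top-left  bias=+0
  edge (2, 8)→(14, 0): d=(12,-8) top-left  bias=+0
  edge (14, 0)→(1, 22): d=(-13,22) right/bottom  bias=-1
    (6,0)@(13, 1): e=[147,4,9] → █
    (5,1)@(11, 3): e=[121,12,27] → █
    (6,1)@(13, 3): e=[149,28,-17] → ·
    (3,2)@(7, 5): e=[67,4,89] → █
    (4,2)@(9, 5): e=[95,20,45] → █
    (6,2)@(13, 5): e=[151,52,-43] → ·
    (2,3)@(5, 7): e=[41,12,107] → █
    (5,3)@(11, 7): e=[125,60,-25] → ·
    (1,4)@(3, 9): e=[15,20,125] → █
    (4,4)@(9, 9): e=[99,68,-7] → ·
    (1,5)@(3, 11): e=[17,44,99] → █
    (4,5)@(9, 11): e=[101,92,-33] → ·
  covered (19 px):
    · · · · · · █
    · · · · · █ ·
    · · · █ █ █ ·
    · · █ █ █ · ·
    · █ █ █ · · ·
    · █ █ █ · · ·
    · █ █ · · · ·
    · █ █ · · · ·
    · █ · · · · ·
    · · · · · · ·
    · · · · · · ·
    · · · · · · ·

Final: [[3,8],[4,8],[1,9],[2,9],[3,9]]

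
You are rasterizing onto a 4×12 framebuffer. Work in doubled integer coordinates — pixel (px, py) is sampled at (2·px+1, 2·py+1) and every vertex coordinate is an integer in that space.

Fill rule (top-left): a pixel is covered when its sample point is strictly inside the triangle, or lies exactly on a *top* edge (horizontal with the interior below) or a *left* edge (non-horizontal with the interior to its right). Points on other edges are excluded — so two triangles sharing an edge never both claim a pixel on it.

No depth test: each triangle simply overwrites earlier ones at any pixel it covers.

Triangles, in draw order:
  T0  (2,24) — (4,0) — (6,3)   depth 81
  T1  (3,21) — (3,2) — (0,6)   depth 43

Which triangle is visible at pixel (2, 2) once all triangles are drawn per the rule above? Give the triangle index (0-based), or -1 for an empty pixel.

T0:
  2·area = 54
  edge (2, 24)→(4, 0): d=(2,-24) top-left  bias=+0
  edge (4, 0)→(6, 3): d=(2,3) right/bottom  bias=-1
  edge (6, 3)→(2, 24): d=(-4,21) right/bottom  bias=-1
    (2,1)@(5, 3): e=[30,3,21] → X
    (3,1)@(7, 3): e=[78,-3,-21] → .
    (2,2)@(5, 5): e=[34,7,13] → X
    (3,2)@(7, 5): e=[82,1,-29] → .
    (2,3)@(5, 7): e=[38,11,5] → X
    (3,3)@(7, 7): e=[86,5,-37] → .
    (2,4)@(5, 9): e=[42,15,-3] → .
    (1,6)@(3, 13): e=[2,29,23] → X
    (2,6)@(5, 13): e=[50,23,-19] → .
    (1,7)@(3, 15): e=[6,33,15] → X
    (2,7)@(5, 15): e=[54,27,-27] → .
    (1,8)@(3, 17): e=[10,37,7] → X
  covered (6 px):
    . . . .
    . . X .
    . . X .
    . . X .
    . . . .
    . . . .
    . X . .
    . X . .
    . X . .
    . . . .
    . . . .
    . . . .
T1:
  2·area = 57  (B↔C swapped to make it positive)
  edge (3, 21)→(0, 6): d=(-3,-15) top-left  bias=+0
  edge (0, 6)→(3, 2): d=(3,-4) top-left  bias=+0
  edge (3, 2)→(3, 21): d=(0,19) right/bottom  bias=-1
    (1,0)@(3, 1): e=[60,-3,0] → .  [on edge]
    (1,1)@(3, 3): e=[54,3,0] → .  [on edge]
    (0,2)@(1, 5): e=[18,1,38] → X
    (1,2)@(3, 5): e=[48,9,0] → .  [on edge]
    (0,3)@(1, 7): e=[12,7,38] → X
    (1,3)@(3, 7): e=[42,15,0] → .  [on edge]
    (0,4)@(1, 9): e=[6,13,38] → X
    (1,4)@(3, 9): e=[36,21,0] → .  [on edge]
    (0,5)@(1, 11): e=[0,19,38] → X  [on edge]
    (1,5)@(3, 11): e=[30,27,0] → .  [on edge]
    (0,6)@(1, 13): e=[-6,25,38] → .
    (1,6)@(3, 13): e=[24,33,0] → .  [on edge]
    (1,7)@(3, 15): e=[18,39,0] → .  [on edge]
    (1,8)@(3, 17): e=[12,45,0] → .  [on edge]
    (1,9)@(3, 19): e=[6,51,0] → .  [on edge]
    (1,10)@(3, 21): e=[0,57,0] → .  [on edge]
    (1,11)@(3, 23): e=[-6,63,0] → .  [on edge]
  covered (4 px):
    . . . .
    . . . .
    X . . .
    X . . .
    X . . .
    X . . .
    . . . .
    . . . .
    . . . .
    . . . .
    . . . .
    . . . .

Z-buffer (winner per pixel, '.' = empty):
  . . . .
  . . 0 .
  1 . 0 .
  1 . 0 .
  1 . . .
  1 . . .
  . 0 . .
  . 0 . .
  . 0 . .
  . . . .
  . . . .
  . . . .

Answer: 0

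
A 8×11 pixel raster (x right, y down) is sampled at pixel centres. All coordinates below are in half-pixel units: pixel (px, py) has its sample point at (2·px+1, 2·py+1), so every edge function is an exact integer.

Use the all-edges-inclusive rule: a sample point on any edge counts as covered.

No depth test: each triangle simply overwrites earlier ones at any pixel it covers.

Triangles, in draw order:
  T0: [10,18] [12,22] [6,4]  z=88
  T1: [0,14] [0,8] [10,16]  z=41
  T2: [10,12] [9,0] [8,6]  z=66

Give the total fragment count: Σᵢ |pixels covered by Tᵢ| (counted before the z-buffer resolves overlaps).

T0:
  2·area = 12  (B↔C swapped to make it positive)
  edge (10, 18)→(6, 4): d=(-4,-14) inclusive
  edge (6, 4)→(12, 22): d=(6,18) inclusive
  edge (12, 22)→(10, 18): d=(-2,-4) inclusive
    (2,0)@(5, 1): e=[-2,0,14] → ·  [on edge]
    (3,3)@(7, 7): e=[2,0,10] → #  [on edge]
    (4,3)@(9, 7): e=[30,-36,18] → ·
    (3,4)@(7, 9): e=[-6,12,6] → ·
    (4,6)@(9, 13): e=[6,0,6] → #  [on edge]
    (5,6)@(11, 13): e=[34,-36,14] → ·
    (4,7)@(9, 15): e=[-2,12,2] → ·
    (5,9)@(11, 19): e=[10,0,2] → #  [on edge]
    (6,9)@(13, 19): e=[38,-36,10] → ·
    (5,10)@(11, 21): e=[2,12,-2] → ·
  covered (3 px):
    · · · · · · · ·
    · · · · · · · ·
    · · · · · · · ·
    · · · # · · · ·
    · · · · · · · ·
    · · · · · · · ·
    · · · · # · · ·
    · · · · · · · ·
    · · · · · · · ·
    · · · · · # · ·
    · · · · · · · ·
T1:
  2·area = 60
  edge (0, 14)→(0, 8): d=(0,-6) inclusive
  edge (0, 8)→(10, 16): d=(10,8) inclusive
  edge (10, 16)→(0, 14): d=(-10,-2) inclusive
    (0,4)@(1, 9): e=[6,2,52] → #
    (1,4)@(3, 9): e=[18,-14,56] → ·
    (0,5)@(1, 11): e=[6,22,32] → #
    (1,5)@(3, 11): e=[18,6,36] → #
    (2,5)@(5, 11): e=[30,-10,40] → ·
    (0,6)@(1, 13): e=[6,42,12] → #
    (2,6)@(5, 13): e=[30,10,20] → #
    (3,6)@(7, 13): e=[42,-6,24] → ·
    (0,7)@(1, 15): e=[6,62,-8] → ·
    (1,7)@(3, 15): e=[18,46,-4] → ·
    (2,7)@(5, 15): e=[30,30,0] → #  [on edge]
    (3,7)@(7, 15): e=[42,14,4] → #
    (7,8)@(15, 17): e=[90,-30,0] → ·  [on edge]
  covered (8 px):
    · · · · · · · ·
    · · · · · · · ·
    · · · · · · · ·
    · · · · · · · ·
    # · · · · · · ·
    # # · · · · · ·
    # # # · · · · ·
    · · # # · · · ·
    · · · · · · · ·
    · · · · · · · ·
    · · · · · · · ·
T2:
  2·area = 18  (B↔C swapped to make it positive)
  edge (10, 12)→(8, 6): d=(-2,-6) inclusive
  edge (8, 6)→(9, 0): d=(1,-6) inclusive
  edge (9, 0)→(10, 12): d=(1,12) inclusive
    (4,0)@(9, 1): e=[16,1,1] → #
    (5,0)@(11, 1): e=[28,13,-23] → ·
    (3,1)@(7, 3): e=[0,-9,27] → ·  [on edge]
    (4,1)@(9, 3): e=[12,3,3] → #
    (5,1)@(11, 3): e=[24,15,-21] → ·
    (4,2)@(9, 5): e=[8,5,5] → #
    (5,2)@(11, 5): e=[20,17,-19] → ·
    (4,3)@(9, 7): e=[4,7,7] → #
    (5,3)@(11, 7): e=[16,19,-17] → ·
    (4,4)@(9, 9): e=[0,9,9] → #  [on edge]
    (5,4)@(11, 9): e=[12,21,-15] → ·
    (4,5)@(9, 11): e=[-4,11,11] → ·
    (5,7)@(11, 15): e=[0,27,-9] → ·  [on edge]
    (6,10)@(13, 21): e=[0,45,-27] → ·  [on edge]
  covered (5 px):
    · · · · # · · ·
    · · · · # · · ·
    · · · · # · · ·
    · · · · # · · ·
    · · · · # · · ·
    · · · · · · · ·
    · · · · · · · ·
    · · · · · · · ·
    · · · · · · · ·
    · · · · · · · ·
    · · · · · · · ·

Final: 16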